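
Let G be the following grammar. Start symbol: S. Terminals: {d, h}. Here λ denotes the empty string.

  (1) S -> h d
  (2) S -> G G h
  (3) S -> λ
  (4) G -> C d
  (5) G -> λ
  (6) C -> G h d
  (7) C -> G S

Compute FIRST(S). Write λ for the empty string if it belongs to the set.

FIRST(S): from S->h d we get {h}; from S->G G h we get {d, h}; from S->λ we get {λ}. So FIRST(S) = {λ, d, h}.
FIRST(G): from G->C d we get {d, h}; from G->λ we get {λ}. So FIRST(G) = {λ, d, h}.
FIRST(C): from C->G h d we get {d, h}; from C->G S we get {λ, d, h}. So FIRST(C) = {λ, d, h}.

{λ, d, h}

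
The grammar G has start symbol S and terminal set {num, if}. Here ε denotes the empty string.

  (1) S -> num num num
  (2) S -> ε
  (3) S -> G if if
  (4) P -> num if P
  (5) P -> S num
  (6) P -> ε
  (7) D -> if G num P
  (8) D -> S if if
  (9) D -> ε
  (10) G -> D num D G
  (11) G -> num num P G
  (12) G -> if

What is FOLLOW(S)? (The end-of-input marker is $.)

{$, if, num}

FIRST(S): from S->num num num we get {num}; from S->ε we get {ε}; from S->G if if we get {if, num}. So FIRST(S) = {ε, if, num}.
FIRST(P): from P->num if P we get {num}; from P->S num we get {if, num}; from P->ε we get {ε}. So FIRST(P) = {ε, if, num}.
FIRST(D): from D->if G num P we get {if}; from D->S if if we get {if, num}; from D->ε we get {ε}. So FIRST(D) = {ε, if, num}.
FIRST(G): from G->D num D G we get {if, num}; from G->num num P G we get {num}; from G->if we get {if}. So FIRST(G) = {if, num}.
FOLLOW(S) includes $ since S is the start symbol.
FOLLOW(S): in P->S num, S is followed by num with FIRST {num}; in D->S if if, S is followed by if if with FIRST {if}. Thus FOLLOW(S) = {$, if, num}.
FOLLOW(D): in G->D num D G (occurrence 1), D is followed by num D G with FIRST {num}; in G->D num D G (occurrence 2), D is followed by G with FIRST {if, num}. Thus FOLLOW(D) = {if, num}.
FOLLOW(P): in P->num if P, the suffix after P is empty (adds nothing new); in D->if G num P, the suffix after P is empty, so FOLLOW(P) ⊇ FOLLOW(D) = {if, num}; in G->num num P G, P is followed by G with FIRST {if, num}. Thus FOLLOW(P) = {if, num}.
FOLLOW(G): in S->G if if, G is followed by if if with FIRST {if}; in D->if G num P, G is followed by num P with FIRST {num}; in G->D num D G, the suffix after G is empty (adds nothing new); in G->num num P G, the suffix after G is empty (adds nothing new). Thus FOLLOW(G) = {if, num}.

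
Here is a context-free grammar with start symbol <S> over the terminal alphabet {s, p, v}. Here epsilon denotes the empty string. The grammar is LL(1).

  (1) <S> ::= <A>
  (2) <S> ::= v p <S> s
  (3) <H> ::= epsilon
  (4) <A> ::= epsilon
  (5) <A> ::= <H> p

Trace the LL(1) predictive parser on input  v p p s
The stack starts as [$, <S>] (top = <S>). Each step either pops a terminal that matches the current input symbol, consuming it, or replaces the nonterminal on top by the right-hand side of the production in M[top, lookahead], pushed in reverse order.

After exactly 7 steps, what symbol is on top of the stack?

s

     Stack        Input      Action
  1  $ <S>        v p p s $  expand <S> ::= v p <S> s
  2  $ s <S> p v  v p p s $  match v
  3  $ s <S> p    p p s $    match p
  4  $ s <S>      p s $      expand <S> ::= <A>
  5  $ s <A>      p s $      expand <A> ::= <H> p
  6  $ s p <H>    p s $      expand <H> ::= epsilon
  7  $ s p        p s $      match p
Stack after step 7: $ s (top = s).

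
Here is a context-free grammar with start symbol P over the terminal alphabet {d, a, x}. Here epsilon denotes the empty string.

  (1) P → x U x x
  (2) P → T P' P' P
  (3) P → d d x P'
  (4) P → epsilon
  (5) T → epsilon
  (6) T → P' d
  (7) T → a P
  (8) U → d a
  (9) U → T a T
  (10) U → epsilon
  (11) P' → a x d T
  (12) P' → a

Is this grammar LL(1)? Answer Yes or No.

FIRST(P) = {epsilon, a, d, x}
FIRST(T) = {epsilon, a}
FIRST(U) = {epsilon, a, d}
FIRST(P') = {a}
FOLLOW(P) = {$, a, d, x}
FOLLOW(T) = {$, a, d, x}
FOLLOW(U) = {x}
FOLLOW(P') = {$, a, d, x}
Cell M[P, a] receives both P → T P' P' P and P → epsilon — the grammar is not LL(1).

No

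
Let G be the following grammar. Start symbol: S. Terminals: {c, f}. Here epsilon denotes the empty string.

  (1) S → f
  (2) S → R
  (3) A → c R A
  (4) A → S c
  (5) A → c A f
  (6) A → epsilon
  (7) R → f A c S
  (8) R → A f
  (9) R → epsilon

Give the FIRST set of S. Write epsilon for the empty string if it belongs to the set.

{epsilon, c, f}

FIRST(S) = {epsilon, c, f}  (via R)
FIRST(A) = {epsilon, c, f}  (via S c)
FIRST(R) = {epsilon, c, f}  (via A f)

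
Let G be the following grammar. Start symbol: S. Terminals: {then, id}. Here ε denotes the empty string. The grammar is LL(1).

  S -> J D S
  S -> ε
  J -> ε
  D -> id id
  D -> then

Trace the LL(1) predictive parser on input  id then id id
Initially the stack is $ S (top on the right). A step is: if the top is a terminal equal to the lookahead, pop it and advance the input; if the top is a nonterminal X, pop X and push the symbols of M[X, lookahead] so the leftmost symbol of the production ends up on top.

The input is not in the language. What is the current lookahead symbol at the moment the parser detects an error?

then

step 1: stack=$ S  input=id then id id $  — expand S -> J D S
step 2: stack=$ S D J  input=id then id id $  — expand J -> ε
step 3: stack=$ S D  input=id then id id $  — expand D -> id id
step 4: stack=$ S id id  input=id then id id $  — match id
step 5: stack=$ S id  input=then id id $  — error: top is terminal id but lookahead is then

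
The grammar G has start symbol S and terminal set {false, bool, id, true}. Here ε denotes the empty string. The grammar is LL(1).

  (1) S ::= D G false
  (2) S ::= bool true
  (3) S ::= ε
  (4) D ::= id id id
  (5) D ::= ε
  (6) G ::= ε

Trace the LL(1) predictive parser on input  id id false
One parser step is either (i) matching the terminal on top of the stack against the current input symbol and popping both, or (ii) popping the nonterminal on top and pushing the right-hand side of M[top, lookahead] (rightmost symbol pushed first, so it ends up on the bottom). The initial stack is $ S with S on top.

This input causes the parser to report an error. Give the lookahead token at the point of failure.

false

     Stack               Input          Action
  1  $ S                 id id false $  expand S ::= D G false
  2  $ false G D         id id false $  expand D ::= id id id
  3  $ false G id id id  id id false $  match id
  4  $ false G id id     id false $     match id
  5  $ false G id        false $        error: top is terminal id but lookahead is false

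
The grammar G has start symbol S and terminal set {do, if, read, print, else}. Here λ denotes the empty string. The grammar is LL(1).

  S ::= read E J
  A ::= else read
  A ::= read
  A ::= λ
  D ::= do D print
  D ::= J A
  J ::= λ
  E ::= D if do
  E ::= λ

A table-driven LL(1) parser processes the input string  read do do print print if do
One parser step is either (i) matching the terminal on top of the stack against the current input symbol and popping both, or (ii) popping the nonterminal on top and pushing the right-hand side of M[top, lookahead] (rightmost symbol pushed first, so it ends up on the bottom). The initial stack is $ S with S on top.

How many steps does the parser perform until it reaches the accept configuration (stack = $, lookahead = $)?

step 1: stack=$ S  input=read do do print print if do $  — expand S ::= read E J
step 2: stack=$ J E read  input=read do do print print if do $  — match read
step 3: stack=$ J E  input=do do print print if do $  — expand E ::= D if do
step 4: stack=$ J do if D  input=do do print print if do $  — expand D ::= do D print
step 5: stack=$ J do if print D do  input=do do print print if do $  — match do
step 6: stack=$ J do if print D  input=do print print if do $  — expand D ::= do D print
step 7: stack=$ J do if print print D do  input=do print print if do $  — match do
step 8: stack=$ J do if print print D  input=print print if do $  — expand D ::= J A
step 9: stack=$ J do if print print A J  input=print print if do $  — expand J ::= λ
step 10: stack=$ J do if print print A  input=print print if do $  — expand A ::= λ
step 11: stack=$ J do if print print  input=print print if do $  — match print
step 12: stack=$ J do if print  input=print if do $  — match print
step 13: stack=$ J do if  input=if do $  — match if
step 14: stack=$ J do  input=do $  — match do
step 15: stack=$ J  input=$  — expand J ::= λ
Accept reached after 15 steps.

15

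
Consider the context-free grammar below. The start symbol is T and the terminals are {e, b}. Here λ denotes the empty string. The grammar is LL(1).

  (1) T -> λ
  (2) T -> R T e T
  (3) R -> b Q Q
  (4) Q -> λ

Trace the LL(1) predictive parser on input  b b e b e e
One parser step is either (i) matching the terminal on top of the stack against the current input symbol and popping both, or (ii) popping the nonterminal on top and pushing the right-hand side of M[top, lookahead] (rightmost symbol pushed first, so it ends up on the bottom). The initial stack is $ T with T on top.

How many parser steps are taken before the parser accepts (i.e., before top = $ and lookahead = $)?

step 1: stack=$ T  input=b b e b e e $  — expand T -> R T e T
step 2: stack=$ T e T R  input=b b e b e e $  — expand R -> b Q Q
step 3: stack=$ T e T Q Q b  input=b b e b e e $  — match b
step 4: stack=$ T e T Q Q  input=b e b e e $  — expand Q -> λ
step 5: stack=$ T e T Q  input=b e b e e $  — expand Q -> λ
step 6: stack=$ T e T  input=b e b e e $  — expand T -> R T e T
step 7: stack=$ T e T e T R  input=b e b e e $  — expand R -> b Q Q
step 8: stack=$ T e T e T Q Q b  input=b e b e e $  — match b
step 9: stack=$ T e T e T Q Q  input=e b e e $  — expand Q -> λ
step 10: stack=$ T e T e T Q  input=e b e e $  — expand Q -> λ
step 11: stack=$ T e T e T  input=e b e e $  — expand T -> λ
step 12: stack=$ T e T e  input=e b e e $  — match e
step 13: stack=$ T e T  input=b e e $  — expand T -> R T e T
step 14: stack=$ T e T e T R  input=b e e $  — expand R -> b Q Q
step 15: stack=$ T e T e T Q Q b  input=b e e $  — match b
step 16: stack=$ T e T e T Q Q  input=e e $  — expand Q -> λ
step 17: stack=$ T e T e T Q  input=e e $  — expand Q -> λ
step 18: stack=$ T e T e T  input=e e $  — expand T -> λ
step 19: stack=$ T e T e  input=e e $  — match e
step 20: stack=$ T e T  input=e $  — expand T -> λ
step 21: stack=$ T e  input=e $  — match e
step 22: stack=$ T  input=$  — expand T -> λ
Accept reached after 22 steps.

22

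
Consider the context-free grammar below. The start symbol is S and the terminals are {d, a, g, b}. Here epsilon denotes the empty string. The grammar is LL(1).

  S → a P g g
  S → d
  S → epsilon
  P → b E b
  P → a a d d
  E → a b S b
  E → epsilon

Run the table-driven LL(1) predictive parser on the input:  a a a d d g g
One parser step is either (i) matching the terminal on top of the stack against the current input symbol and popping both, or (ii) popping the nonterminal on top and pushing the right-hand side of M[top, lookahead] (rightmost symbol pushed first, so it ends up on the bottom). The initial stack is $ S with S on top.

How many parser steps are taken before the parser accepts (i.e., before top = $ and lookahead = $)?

9

     Stack          Input            Action
  1  $ S            a a a d d g g $  expand S → a P g g
  2  $ g g P a      a a a d d g g $  match a
  3  $ g g P        a a d d g g $    expand P → a a d d
  4  $ g g d d a a  a a d d g g $    match a
  5  $ g g d d a    a d d g g $      match a
  6  $ g g d d      d d g g $        match d
  7  $ g g d        d g g $          match d
  8  $ g g          g g $            match g
  9  $ g            g $              match g
Accept reached after 9 steps.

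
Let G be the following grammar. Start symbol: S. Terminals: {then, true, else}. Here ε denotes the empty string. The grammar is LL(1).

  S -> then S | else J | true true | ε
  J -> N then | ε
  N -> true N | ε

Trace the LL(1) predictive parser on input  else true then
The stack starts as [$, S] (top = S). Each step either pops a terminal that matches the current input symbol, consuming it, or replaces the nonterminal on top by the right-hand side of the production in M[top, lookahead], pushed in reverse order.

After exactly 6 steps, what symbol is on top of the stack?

     Stack          Input             Action
  1  $ S            else true then $  expand S -> else J
  2  $ J else       else true then $  match else
  3  $ J            true then $       expand J -> N then
  4  $ then N       true then $       expand N -> true N
  5  $ then N true  true then $       match true
  6  $ then N       then $            expand N -> ε
Stack after step 6: $ then (top = then).

then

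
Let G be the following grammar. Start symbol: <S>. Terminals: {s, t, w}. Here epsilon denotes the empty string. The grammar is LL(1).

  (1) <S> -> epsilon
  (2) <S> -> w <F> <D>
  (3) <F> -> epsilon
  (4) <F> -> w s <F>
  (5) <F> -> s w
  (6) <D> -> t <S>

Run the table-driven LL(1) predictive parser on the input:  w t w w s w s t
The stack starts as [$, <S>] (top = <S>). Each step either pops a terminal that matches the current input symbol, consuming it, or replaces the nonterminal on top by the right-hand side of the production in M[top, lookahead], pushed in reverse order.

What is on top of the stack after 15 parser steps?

t

step 1: stack=$ <S>  input=w t w w s w s t $  — expand <S> -> w <F> <D>
step 2: stack=$ <D> <F> w  input=w t w w s w s t $  — match w
step 3: stack=$ <D> <F>  input=t w w s w s t $  — expand <F> -> epsilon
step 4: stack=$ <D>  input=t w w s w s t $  — expand <D> -> t <S>
step 5: stack=$ <S> t  input=t w w s w s t $  — match t
step 6: stack=$ <S>  input=w w s w s t $  — expand <S> -> w <F> <D>
step 7: stack=$ <D> <F> w  input=w w s w s t $  — match w
step 8: stack=$ <D> <F>  input=w s w s t $  — expand <F> -> w s <F>
step 9: stack=$ <D> <F> s w  input=w s w s t $  — match w
step 10: stack=$ <D> <F> s  input=s w s t $  — match s
step 11: stack=$ <D> <F>  input=w s t $  — expand <F> -> w s <F>
step 12: stack=$ <D> <F> s w  input=w s t $  — match w
step 13: stack=$ <D> <F> s  input=s t $  — match s
step 14: stack=$ <D> <F>  input=t $  — expand <F> -> epsilon
step 15: stack=$ <D>  input=t $  — expand <D> -> t <S>
Stack after step 15: $ <S> t (top = t).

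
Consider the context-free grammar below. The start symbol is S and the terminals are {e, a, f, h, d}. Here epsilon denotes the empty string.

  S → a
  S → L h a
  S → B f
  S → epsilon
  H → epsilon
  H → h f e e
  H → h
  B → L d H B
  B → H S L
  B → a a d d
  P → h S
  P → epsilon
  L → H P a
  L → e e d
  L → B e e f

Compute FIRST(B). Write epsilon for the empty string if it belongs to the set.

FIRST(H): from H→epsilon we get {epsilon}; from H→h f e e we get {h}; from H→h we get {h}. So FIRST(H) = {epsilon, h}.
FIRST(P): from P→h S we get {h}; from P→epsilon we get {epsilon}. So FIRST(P) = {epsilon, h}.
FIRST(S): from S→a we get {a}; from S→L h a we get {a, e, h}; from S→B f we get {a, e, h}; from S→epsilon we get {epsilon}. So FIRST(S) = {epsilon, a, e, h}.
FIRST(B): from B→L d H B we get {a, e, h}; from B→H S L we get {a, e, h}; from B→a a d d we get {a}. So FIRST(B) = {a, e, h}.
FIRST(L): from L→H P a we get {a, h}; from L→e e d we get {e}; from L→B e e f we get {a, e, h}. So FIRST(L) = {a, e, h}.

{a, e, h}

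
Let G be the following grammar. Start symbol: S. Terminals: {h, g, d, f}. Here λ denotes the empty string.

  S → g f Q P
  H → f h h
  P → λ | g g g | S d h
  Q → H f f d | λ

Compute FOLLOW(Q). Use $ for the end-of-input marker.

FIRST(S) = {g}
FIRST(H) = {f}
FIRST(P) = {λ, g}  (via S d h)
FIRST(Q) = {λ, f}  (via H f f d)
FOLLOW(S) includes $ since S is the start symbol.
FOLLOW(S): in P→S d h, S is followed by d h with FIRST {d}. Thus FOLLOW(S) = {$, d}.
FOLLOW(H): in Q→H f f d, H is followed by f f d with FIRST {f}. Thus FOLLOW(H) = {f}.
FOLLOW(P): in S→g f Q P, the suffix after P is empty, so FOLLOW(P) ⊇ FOLLOW(S) = {$, d}. Thus FOLLOW(P) = {$, d}.
FOLLOW(Q): in S→g f Q P, Q is followed by P with FIRST {λ, g}; in S→g f Q P, the suffix after Q is nullable, so FOLLOW(Q) ⊇ FOLLOW(S) = {$, d}. Thus FOLLOW(Q) = {$, d, g}.

{$, d, g}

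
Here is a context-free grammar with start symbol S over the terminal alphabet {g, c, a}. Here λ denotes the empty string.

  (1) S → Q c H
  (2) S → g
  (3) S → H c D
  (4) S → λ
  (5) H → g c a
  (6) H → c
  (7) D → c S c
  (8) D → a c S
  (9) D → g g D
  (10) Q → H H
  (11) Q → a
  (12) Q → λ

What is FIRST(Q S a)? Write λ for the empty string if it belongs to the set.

FIRST(H): from H→g c a we get {g}; from H→c we get {c}. So FIRST(H) = {c, g}.
FIRST(D): from D→c S c we get {c}; from D→a c S we get {a}; from D→g g D we get {g}. So FIRST(D) = {a, c, g}.
FIRST(Q): from Q→H H we get {c, g}; from Q→a we get {a}; from Q→λ we get {λ}. So FIRST(Q) = {λ, a, c, g}.
FIRST(S): from S→Q c H we get {a, c, g}; from S→g we get {g}; from S→H c D we get {c, g}; from S→λ we get {λ}. So FIRST(S) = {λ, a, c, g}.
FIRST(Q S a): take FIRST of each symbol in turn, carrying on past any symbol whose FIRST contains λ; result {a, c, g}.

{a, c, g}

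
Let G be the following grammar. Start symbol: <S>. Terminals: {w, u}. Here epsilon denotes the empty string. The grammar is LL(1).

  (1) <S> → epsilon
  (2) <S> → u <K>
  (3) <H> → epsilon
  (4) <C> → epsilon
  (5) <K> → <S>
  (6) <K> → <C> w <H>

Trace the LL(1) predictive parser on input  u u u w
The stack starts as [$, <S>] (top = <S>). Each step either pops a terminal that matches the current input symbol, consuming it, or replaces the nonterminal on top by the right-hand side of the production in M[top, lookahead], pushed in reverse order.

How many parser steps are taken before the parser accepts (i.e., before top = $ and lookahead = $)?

      Stack        Input      Action
   1  $ <S>        u u u w $  expand <S> → u <K>
   2  $ <K> u      u u u w $  match u
   3  $ <K>        u u w $    expand <K> → <S>
   4  $ <S>        u u w $    expand <S> → u <K>
   5  $ <K> u      u u w $    match u
   6  $ <K>        u w $      expand <K> → <S>
   7  $ <S>        u w $      expand <S> → u <K>
   8  $ <K> u      u w $      match u
   9  $ <K>        w $        expand <K> → <C> w <H>
  10  $ <H> w <C>  w $        expand <C> → epsilon
  11  $ <H> w      w $        match w
  12  $ <H>        $          expand <H> → epsilon
Accept reached after 12 steps.

12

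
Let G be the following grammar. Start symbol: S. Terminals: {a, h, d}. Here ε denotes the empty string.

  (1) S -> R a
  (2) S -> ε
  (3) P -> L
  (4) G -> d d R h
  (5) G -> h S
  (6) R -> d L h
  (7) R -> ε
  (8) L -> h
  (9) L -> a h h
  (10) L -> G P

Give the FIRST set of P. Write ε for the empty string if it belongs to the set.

FIRST(G): from G->d d R h we get {d}; from G->h S we get {h}. So FIRST(G) = {d, h}.
FIRST(R): from R->d L h we get {d}; from R->ε we get {ε}. So FIRST(R) = {ε, d}.
FIRST(S): from S->R a we get {a, d}; from S->ε we get {ε}. So FIRST(S) = {ε, a, d}.
FIRST(L): from L->h we get {h}; from L->a h h we get {a}; from L->G P we get {d, h}. So FIRST(L) = {a, d, h}.
FIRST(P): from P->L we get {a, d, h}. So FIRST(P) = {a, d, h}.

{a, d, h}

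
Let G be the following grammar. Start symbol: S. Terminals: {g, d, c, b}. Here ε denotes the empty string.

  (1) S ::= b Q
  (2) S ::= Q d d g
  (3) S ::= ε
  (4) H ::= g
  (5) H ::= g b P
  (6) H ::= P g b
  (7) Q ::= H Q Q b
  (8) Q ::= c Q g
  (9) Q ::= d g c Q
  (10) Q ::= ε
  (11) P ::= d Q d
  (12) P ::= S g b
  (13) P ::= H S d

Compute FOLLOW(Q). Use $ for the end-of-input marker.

{$, b, c, d, g}

FIRST(S): from S::=b Q we get {b}; from S::=Q d d g we get {b, c, d, g}; from S::=ε we get {ε}. So FIRST(S) = {ε, b, c, d, g}.
FIRST(H): from H::=g we get {g}; from H::=g b P we get {g}; from H::=P g b we get {b, c, d, g}. So FIRST(H) = {b, c, d, g}.
FIRST(Q): from Q::=H Q Q b we get {b, c, d, g}; from Q::=c Q g we get {c}; from Q::=d g c Q we get {d}; from Q::=ε we get {ε}. So FIRST(Q) = {ε, b, c, d, g}.
FIRST(P): from P::=d Q d we get {d}; from P::=S g b we get {b, c, d, g}; from P::=H S d we get {b, c, d, g}. So FIRST(P) = {b, c, d, g}.
FOLLOW(S) includes $ since S is the start symbol.
FOLLOW(S): in P::=S g b, S is followed by g b with FIRST {g}; in P::=H S d, S is followed by d with FIRST {d}. Thus FOLLOW(S) = {$, d, g}.
FOLLOW(H): in Q::=H Q Q b, H is followed by Q Q b with FIRST {b, c, d, g}; in P::=H S d, H is followed by S d with FIRST {b, c, d, g}. Thus FOLLOW(H) = {b, c, d, g}.
FOLLOW(Q): in S::=b Q, the suffix after Q is empty, so FOLLOW(Q) ⊇ FOLLOW(S) = {$, d, g}; in S::=Q d d g, Q is followed by d d g with FIRST {d}; in Q::=H Q Q b (occurrence 1), Q is followed by Q b with FIRST {b, c, d, g}; in Q::=H Q Q b (occurrence 2), Q is followed by b with FIRST {b}; in Q::=c Q g, Q is followed by g with FIRST {g}; in Q::=d g c Q, the suffix after Q is empty (adds nothing new); in P::=d Q d, Q is followed by d with FIRST {d}. Thus FOLLOW(Q) = {$, b, c, d, g}.
FOLLOW(P): in H::=g b P, the suffix after P is empty, so FOLLOW(P) ⊇ FOLLOW(H) = {b, c, d, g}; in H::=P g b, P is followed by g b with FIRST {g}. Thus FOLLOW(P) = {b, c, d, g}.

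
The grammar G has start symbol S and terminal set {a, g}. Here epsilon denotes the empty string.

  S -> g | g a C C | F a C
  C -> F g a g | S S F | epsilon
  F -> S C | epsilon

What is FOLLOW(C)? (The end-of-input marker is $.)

FIRST(S): from S->g we get {g}; from S->g a C C we get {g}; from S->F a C we get {a, g}. So FIRST(S) = {a, g}.
FIRST(F): from F->S C we get {a, g}; from F->epsilon we get {epsilon}. So FIRST(F) = {epsilon, a, g}.
FIRST(C): from C->F g a g we get {a, g}; from C->S S F we get {a, g}; from C->epsilon we get {epsilon}. So FIRST(C) = {epsilon, a, g}.
FOLLOW(S) includes $ since S is the start symbol.
FOLLOW(S): in C->S S F (occurrence 1), S is followed by S F with FIRST {a, g}; in C->S S F (occurrence 2), S is followed by F with FIRST {epsilon, a, g}; in C->S S F (occurrence 2), the suffix after S is nullable, so FOLLOW(S) ⊇ FOLLOW(C) = {$, a, g}; in F->S C, S is followed by C with FIRST {epsilon, a, g}; in F->S C, the suffix after S is nullable, so FOLLOW(S) ⊇ FOLLOW(F) = {$, a, g}. Thus FOLLOW(S) = {$, a, g}.
FOLLOW(C): in S->g a C C (occurrence 1), C is followed by C with FIRST {epsilon, a, g}; in S->g a C C (occurrence 1), the suffix after C is nullable, so FOLLOW(C) ⊇ FOLLOW(S) = {$, a, g}; in S->g a C C (occurrence 2), the suffix after C is empty, so FOLLOW(C) ⊇ FOLLOW(S) = {$, a, g}; in S->F a C, the suffix after C is empty, so FOLLOW(C) ⊇ FOLLOW(S) = {$, a, g}; in F->S C, the suffix after C is empty, so FOLLOW(C) ⊇ FOLLOW(F) = {$, a, g}. Thus FOLLOW(C) = {$, a, g}.
FOLLOW(F): in S->F a C, F is followed by a C with FIRST {a}; in C->F g a g, F is followed by g a g with FIRST {g}; in C->S S F, the suffix after F is empty, so FOLLOW(F) ⊇ FOLLOW(C) = {$, a, g}. Thus FOLLOW(F) = {$, a, g}.

{$, a, g}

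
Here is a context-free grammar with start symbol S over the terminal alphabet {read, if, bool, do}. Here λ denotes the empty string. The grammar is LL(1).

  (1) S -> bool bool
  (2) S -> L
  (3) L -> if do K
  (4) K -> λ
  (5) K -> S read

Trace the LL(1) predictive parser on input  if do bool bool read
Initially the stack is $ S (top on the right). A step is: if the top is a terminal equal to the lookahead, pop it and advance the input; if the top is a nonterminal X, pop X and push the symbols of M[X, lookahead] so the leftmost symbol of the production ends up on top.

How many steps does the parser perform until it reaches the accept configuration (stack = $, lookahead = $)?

9

     Stack             Input                   Action
  1  $ S               if do bool bool read $  expand S -> L
  2  $ L               if do bool bool read $  expand L -> if do K
  3  $ K do if         if do bool bool read $  match if
  4  $ K do            do bool bool read $     match do
  5  $ K               bool bool read $        expand K -> S read
  6  $ read S          bool bool read $        expand S -> bool bool
  7  $ read bool bool  bool bool read $        match bool
  8  $ read bool       bool read $             match bool
  9  $ read            read $                  match read
Accept reached after 9 steps.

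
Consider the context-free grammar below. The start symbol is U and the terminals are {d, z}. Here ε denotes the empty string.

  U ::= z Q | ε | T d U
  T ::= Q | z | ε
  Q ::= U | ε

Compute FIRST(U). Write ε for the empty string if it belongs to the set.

FIRST(U) = {ε, d, z}  (via T d U)
FIRST(Q) = {ε, d, z}  (via U)
FIRST(T) = {ε, d, z}  (via Q)

{ε, d, z}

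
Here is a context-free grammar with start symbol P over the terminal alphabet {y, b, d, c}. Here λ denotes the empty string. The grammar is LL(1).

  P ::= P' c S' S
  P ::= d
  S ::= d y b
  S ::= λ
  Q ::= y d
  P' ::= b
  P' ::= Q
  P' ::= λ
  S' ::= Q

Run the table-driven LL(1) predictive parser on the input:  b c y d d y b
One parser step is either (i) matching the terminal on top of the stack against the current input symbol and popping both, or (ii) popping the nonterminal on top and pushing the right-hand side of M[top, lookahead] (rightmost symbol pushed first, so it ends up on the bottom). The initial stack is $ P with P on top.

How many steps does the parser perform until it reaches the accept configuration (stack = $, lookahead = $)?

      Stack        Input            Action
   1  $ P          b c y d d y b $  expand P ::= P' c S' S
   2  $ S S' c P'  b c y d d y b $  expand P' ::= b
   3  $ S S' c b   b c y d d y b $  match b
   4  $ S S' c     c y d d y b $    match c
   5  $ S S'       y d d y b $      expand S' ::= Q
   6  $ S Q        y d d y b $      expand Q ::= y d
   7  $ S d y      y d d y b $      match y
   8  $ S d        d d y b $        match d
   9  $ S          d y b $          expand S ::= d y b
  10  $ b y d      d y b $          match d
  11  $ b y        y b $            match y
  12  $ b          b $              match b
Accept reached after 12 steps.

12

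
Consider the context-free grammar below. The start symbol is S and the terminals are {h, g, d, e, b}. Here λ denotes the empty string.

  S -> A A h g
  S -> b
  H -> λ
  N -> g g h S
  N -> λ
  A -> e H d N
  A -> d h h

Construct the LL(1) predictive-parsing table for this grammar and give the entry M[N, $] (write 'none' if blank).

none

FIRST(H) = {λ}
FIRST(N) = {λ, g}
FIRST(A) = {d, e}
FIRST(S) = {b, d, e}  (via A A h g)
FOLLOW(S) includes $ since S is the start symbol.
FOLLOW(A): in S->A A h g (occurrence 1), A is followed by A h g with FIRST {d, e}; in S->A A h g (occurrence 2), A is followed by h g with FIRST {h}. Thus FOLLOW(A) = {d, e, h}.
FOLLOW(N): in A->e H d N, the suffix after N is empty, so FOLLOW(N) ⊇ FOLLOW(A) = {d, e, h}. Thus FOLLOW(N) = {d, e, h}.
For N -> g g h S: FIRST(g g h S) = {g}, so it goes in M[N, t] for t ∈ {g}.
For N -> λ: FIRST(λ) = {λ}, so it goes in M[N, t] for t ∈ {}; since λ ∈ FIRST, also for every t ∈ FOLLOW(N) = {d, e, h}.
None of these place a production in M[N, $].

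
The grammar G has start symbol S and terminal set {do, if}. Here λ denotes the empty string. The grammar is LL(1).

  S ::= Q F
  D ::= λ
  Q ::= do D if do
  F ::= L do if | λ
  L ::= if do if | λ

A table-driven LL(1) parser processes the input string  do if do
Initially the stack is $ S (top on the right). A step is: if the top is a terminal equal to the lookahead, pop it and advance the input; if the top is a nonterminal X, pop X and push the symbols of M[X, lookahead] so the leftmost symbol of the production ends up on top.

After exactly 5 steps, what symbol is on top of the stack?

     Stack           Input       Action
  1  $ S             do if do $  expand S ::= Q F
  2  $ F Q           do if do $  expand Q ::= do D if do
  3  $ F do if D do  do if do $  match do
  4  $ F do if D     if do $     expand D ::= λ
  5  $ F do if       if do $     match if
Stack after step 5: $ F do (top = do).

do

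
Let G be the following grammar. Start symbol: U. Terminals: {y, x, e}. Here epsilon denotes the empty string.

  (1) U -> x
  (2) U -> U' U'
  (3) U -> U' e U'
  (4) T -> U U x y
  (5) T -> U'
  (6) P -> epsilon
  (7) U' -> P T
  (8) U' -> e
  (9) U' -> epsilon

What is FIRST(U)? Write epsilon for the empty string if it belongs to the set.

FIRST(P) = {epsilon}
FIRST(U) = {epsilon, e, x}  (via U' U', U' e U')
FIRST(T) = {epsilon, e, x}  (via U U x y, U')
FIRST(U') = {epsilon, e, x}  (via P T)

{epsilon, e, x}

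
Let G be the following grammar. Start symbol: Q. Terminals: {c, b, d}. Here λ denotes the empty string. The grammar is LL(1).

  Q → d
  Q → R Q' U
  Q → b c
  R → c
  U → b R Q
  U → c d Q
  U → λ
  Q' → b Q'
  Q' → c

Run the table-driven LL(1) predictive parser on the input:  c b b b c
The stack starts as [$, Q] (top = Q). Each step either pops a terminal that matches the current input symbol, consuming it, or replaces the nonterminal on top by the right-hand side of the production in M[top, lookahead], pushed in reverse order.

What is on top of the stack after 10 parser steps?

step 1: stack=$ Q  input=c b b b c $  — expand Q → R Q' U
step 2: stack=$ U Q' R  input=c b b b c $  — expand R → c
step 3: stack=$ U Q' c  input=c b b b c $  — match c
step 4: stack=$ U Q'  input=b b b c $  — expand Q' → b Q'
step 5: stack=$ U Q' b  input=b b b c $  — match b
step 6: stack=$ U Q'  input=b b c $  — expand Q' → b Q'
step 7: stack=$ U Q' b  input=b b c $  — match b
step 8: stack=$ U Q'  input=b c $  — expand Q' → b Q'
step 9: stack=$ U Q' b  input=b c $  — match b
step 10: stack=$ U Q'  input=c $  — expand Q' → c
Stack after step 10: $ U c (top = c).

c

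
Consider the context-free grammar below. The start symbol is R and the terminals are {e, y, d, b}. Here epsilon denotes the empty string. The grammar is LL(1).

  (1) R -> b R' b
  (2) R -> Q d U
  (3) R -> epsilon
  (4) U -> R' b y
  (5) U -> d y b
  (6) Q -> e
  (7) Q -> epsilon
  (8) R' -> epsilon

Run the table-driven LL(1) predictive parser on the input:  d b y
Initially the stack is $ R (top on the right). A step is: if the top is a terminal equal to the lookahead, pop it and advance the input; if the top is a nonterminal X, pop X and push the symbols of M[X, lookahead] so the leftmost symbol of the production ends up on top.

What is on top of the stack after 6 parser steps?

y

step 1: stack=$ R  input=d b y $  — expand R -> Q d U
step 2: stack=$ U d Q  input=d b y $  — expand Q -> epsilon
step 3: stack=$ U d  input=d b y $  — match d
step 4: stack=$ U  input=b y $  — expand U -> R' b y
step 5: stack=$ y b R'  input=b y $  — expand R' -> epsilon
step 6: stack=$ y b  input=b y $  — match b
Stack after step 6: $ y (top = y).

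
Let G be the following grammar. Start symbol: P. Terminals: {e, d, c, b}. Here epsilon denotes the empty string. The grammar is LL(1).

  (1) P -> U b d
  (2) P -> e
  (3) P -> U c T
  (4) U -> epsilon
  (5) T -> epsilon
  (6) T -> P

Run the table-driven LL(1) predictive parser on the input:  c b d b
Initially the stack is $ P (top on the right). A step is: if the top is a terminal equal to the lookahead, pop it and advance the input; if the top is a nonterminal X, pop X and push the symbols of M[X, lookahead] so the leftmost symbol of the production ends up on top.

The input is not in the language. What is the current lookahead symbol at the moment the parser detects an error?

b

step 1: stack=$ P  input=c b d b $  — expand P -> U c T
step 2: stack=$ T c U  input=c b d b $  — expand U -> epsilon
step 3: stack=$ T c  input=c b d b $  — match c
step 4: stack=$ T  input=b d b $  — expand T -> P
step 5: stack=$ P  input=b d b $  — expand P -> U b d
step 6: stack=$ d b U  input=b d b $  — expand U -> epsilon
step 7: stack=$ d b  input=b d b $  — match b
step 8: stack=$ d  input=d b $  — match d
step 9: stack=$  input=b $  — error: stack empty but input remains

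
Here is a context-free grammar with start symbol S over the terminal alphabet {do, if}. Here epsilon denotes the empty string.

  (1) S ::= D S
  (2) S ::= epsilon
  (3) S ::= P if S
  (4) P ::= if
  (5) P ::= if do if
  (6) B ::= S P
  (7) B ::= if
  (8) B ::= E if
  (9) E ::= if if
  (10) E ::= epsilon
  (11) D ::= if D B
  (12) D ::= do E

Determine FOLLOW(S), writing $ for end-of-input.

FIRST(P): from P::=if we get {if}; from P::=if do if we get {if}. So FIRST(P) = {if}.
FIRST(E): from E::=if if we get {if}; from E::=epsilon we get {epsilon}. So FIRST(E) = {epsilon, if}.
FIRST(D): from D::=if D B we get {if}; from D::=do E we get {do}. So FIRST(D) = {do, if}.
FIRST(S): from S::=D S we get {do, if}; from S::=epsilon we get {epsilon}; from S::=P if S we get {if}. So FIRST(S) = {epsilon, do, if}.
FIRST(B): from B::=S P we get {do, if}; from B::=if we get {if}; from B::=E if we get {if}. So FIRST(B) = {do, if}.
FOLLOW(S) includes $ since S is the start symbol.
FOLLOW(S): in S::=D S, the suffix after S is empty (adds nothing new); in S::=P if S, the suffix after S is empty (adds nothing new); in B::=S P, S is followed by P with FIRST {if}. Thus FOLLOW(S) = {$, if}.
FOLLOW(D): in S::=D S, D is followed by S with FIRST {epsilon, do, if}; in S::=D S, the suffix after D is nullable, so FOLLOW(D) ⊇ FOLLOW(S) = {$, if}; in D::=if D B, D is followed by B with FIRST {do, if}. Thus FOLLOW(D) = {$, do, if}.
FOLLOW(B): in D::=if D B, the suffix after B is empty, so FOLLOW(B) ⊇ FOLLOW(D) = {$, do, if}. Thus FOLLOW(B) = {$, do, if}.
FOLLOW(P): in S::=P if S, P is followed by if S with FIRST {if}; in B::=S P, the suffix after P is empty, so FOLLOW(P) ⊇ FOLLOW(B) = {$, do, if}. Thus FOLLOW(P) = {$, do, if}.
FOLLOW(E): in B::=E if, E is followed by if with FIRST {if}; in D::=do E, the suffix after E is empty, so FOLLOW(E) ⊇ FOLLOW(D) = {$, do, if}. Thus FOLLOW(E) = {$, do, if}.

{$, if}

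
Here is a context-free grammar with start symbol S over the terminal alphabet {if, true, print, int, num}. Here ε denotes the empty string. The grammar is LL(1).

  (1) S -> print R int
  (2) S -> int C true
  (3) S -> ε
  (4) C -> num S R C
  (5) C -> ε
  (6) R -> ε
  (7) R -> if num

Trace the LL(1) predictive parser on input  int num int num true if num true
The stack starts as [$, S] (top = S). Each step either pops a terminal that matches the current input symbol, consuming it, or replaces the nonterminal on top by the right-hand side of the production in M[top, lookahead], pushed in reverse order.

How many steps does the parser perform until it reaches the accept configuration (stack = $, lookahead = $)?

17

step 1: stack=$ S  input=int num int num true if num true $  — expand S -> int C true
step 2: stack=$ true C int  input=int num int num true if num true $  — match int
step 3: stack=$ true C  input=num int num true if num true $  — expand C -> num S R C
step 4: stack=$ true C R S num  input=num int num true if num true $  — match num
step 5: stack=$ true C R S  input=int num true if num true $  — expand S -> int C true
step 6: stack=$ true C R true C int  input=int num true if num true $  — match int
step 7: stack=$ true C R true C  input=num true if num true $  — expand C -> num S R C
step 8: stack=$ true C R true C R S num  input=num true if num true $  — match num
step 9: stack=$ true C R true C R S  input=true if num true $  — expand S -> ε
step 10: stack=$ true C R true C R  input=true if num true $  — expand R -> ε
step 11: stack=$ true C R true C  input=true if num true $  — expand C -> ε
step 12: stack=$ true C R true  input=true if num true $  — match true
step 13: stack=$ true C R  input=if num true $  — expand R -> if num
step 14: stack=$ true C num if  input=if num true $  — match if
step 15: stack=$ true C num  input=num true $  — match num
step 16: stack=$ true C  input=true $  — expand C -> ε
step 17: stack=$ true  input=true $  — match true
Accept reached after 17 steps.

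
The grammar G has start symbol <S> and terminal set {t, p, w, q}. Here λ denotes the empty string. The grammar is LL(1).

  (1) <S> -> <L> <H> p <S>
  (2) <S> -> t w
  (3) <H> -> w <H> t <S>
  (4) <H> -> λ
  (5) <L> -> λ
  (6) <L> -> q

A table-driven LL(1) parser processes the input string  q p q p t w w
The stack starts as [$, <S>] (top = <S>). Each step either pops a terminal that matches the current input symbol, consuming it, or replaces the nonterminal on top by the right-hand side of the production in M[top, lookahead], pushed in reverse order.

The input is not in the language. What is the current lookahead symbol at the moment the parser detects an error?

w

step 1: stack=$ <S>  input=q p q p t w w $  — expand <S> -> <L> <H> p <S>
step 2: stack=$ <S> p <H> <L>  input=q p q p t w w $  — expand <L> -> q
step 3: stack=$ <S> p <H> q  input=q p q p t w w $  — match q
step 4: stack=$ <S> p <H>  input=p q p t w w $  — expand <H> -> λ
step 5: stack=$ <S> p  input=p q p t w w $  — match p
step 6: stack=$ <S>  input=q p t w w $  — expand <S> -> <L> <H> p <S>
step 7: stack=$ <S> p <H> <L>  input=q p t w w $  — expand <L> -> q
step 8: stack=$ <S> p <H> q  input=q p t w w $  — match q
step 9: stack=$ <S> p <H>  input=p t w w $  — expand <H> -> λ
step 10: stack=$ <S> p  input=p t w w $  — match p
step 11: stack=$ <S>  input=t w w $  — expand <S> -> t w
step 12: stack=$ w t  input=t w w $  — match t
step 13: stack=$ w  input=w w $  — match w
step 14: stack=$  input=w $  — error: stack empty but input remains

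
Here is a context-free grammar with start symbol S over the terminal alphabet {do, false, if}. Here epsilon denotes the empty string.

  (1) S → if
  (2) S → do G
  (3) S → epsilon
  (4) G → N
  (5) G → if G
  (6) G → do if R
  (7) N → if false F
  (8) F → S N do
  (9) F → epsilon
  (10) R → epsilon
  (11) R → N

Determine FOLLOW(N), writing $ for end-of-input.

{$, do, if}

FIRST(S): from S→if we get {if}; from S→do G we get {do}; from S→epsilon we get {epsilon}. So FIRST(S) = {epsilon, do, if}.
FIRST(N): from N→if false F we get {if}. So FIRST(N) = {if}.
FIRST(G): from G→N we get {if}; from G→if G we get {if}; from G→do if R we get {do}. So FIRST(G) = {do, if}.
FIRST(F): from F→S N do we get {do, if}; from F→epsilon we get {epsilon}. So FIRST(F) = {epsilon, do, if}.
FIRST(R): from R→epsilon we get {epsilon}; from R→N we get {if}. So FIRST(R) = {epsilon, if}.
FOLLOW(S) includes $ since S is the start symbol.
FOLLOW(S): in F→S N do, S is followed by N do with FIRST {if}. Thus FOLLOW(S) = {$, if}.
FOLLOW(G): in S→do G, the suffix after G is empty, so FOLLOW(G) ⊇ FOLLOW(S) = {$, if}; in G→if G, the suffix after G is empty (adds nothing new). Thus FOLLOW(G) = {$, if}.
FOLLOW(R): in G→do if R, the suffix after R is empty, so FOLLOW(R) ⊇ FOLLOW(G) = {$, if}. Thus FOLLOW(R) = {$, if}.
FOLLOW(N): in G→N, the suffix after N is empty, so FOLLOW(N) ⊇ FOLLOW(G) = {$, if}; in F→S N do, N is followed by do with FIRST {do}; in R→N, the suffix after N is empty, so FOLLOW(N) ⊇ FOLLOW(R) = {$, if}. Thus FOLLOW(N) = {$, do, if}.
FOLLOW(F): in N→if false F, the suffix after F is empty, so FOLLOW(F) ⊇ FOLLOW(N) = {$, do, if}. Thus FOLLOW(F) = {$, do, if}.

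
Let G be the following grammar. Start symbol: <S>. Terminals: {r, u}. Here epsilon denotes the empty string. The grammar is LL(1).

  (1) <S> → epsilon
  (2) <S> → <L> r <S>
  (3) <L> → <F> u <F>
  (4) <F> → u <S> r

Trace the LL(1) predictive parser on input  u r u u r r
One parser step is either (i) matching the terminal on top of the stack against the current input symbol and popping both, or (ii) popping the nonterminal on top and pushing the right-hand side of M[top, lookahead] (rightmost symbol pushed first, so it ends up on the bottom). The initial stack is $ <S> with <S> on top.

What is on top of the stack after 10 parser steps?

      Stack                  Input          Action
   1  $ <S>                  u r u u r r $  expand <S> → <L> r <S>
   2  $ <S> r <L>            u r u u r r $  expand <L> → <F> u <F>
   3  $ <S> r <F> u <F>      u r u u r r $  expand <F> → u <S> r
   4  $ <S> r <F> u r <S> u  u r u u r r $  match u
   5  $ <S> r <F> u r <S>    r u u r r $    expand <S> → epsilon
   6  $ <S> r <F> u r        r u u r r $    match r
   7  $ <S> r <F> u          u u r r $      match u
   8  $ <S> r <F>            u r r $        expand <F> → u <S> r
   9  $ <S> r r <S> u        u r r $        match u
  10  $ <S> r r <S>          r r $          expand <S> → epsilon
Stack after step 10: $ <S> r r (top = r).

r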